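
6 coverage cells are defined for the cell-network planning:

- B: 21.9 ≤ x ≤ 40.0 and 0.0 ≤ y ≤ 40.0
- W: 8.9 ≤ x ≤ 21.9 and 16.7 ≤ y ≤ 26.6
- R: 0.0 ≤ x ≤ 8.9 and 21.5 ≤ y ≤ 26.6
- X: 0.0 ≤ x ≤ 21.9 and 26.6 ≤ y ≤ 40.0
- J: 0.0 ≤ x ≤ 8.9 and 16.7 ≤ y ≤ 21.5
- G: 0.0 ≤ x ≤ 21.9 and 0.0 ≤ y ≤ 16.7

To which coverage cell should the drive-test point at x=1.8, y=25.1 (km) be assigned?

R

The point has x = 1.8 and y = 25.1.
Only R satisfies 0.0 ≤ x ≤ 8.9 and 21.5 ≤ y ≤ 26.6.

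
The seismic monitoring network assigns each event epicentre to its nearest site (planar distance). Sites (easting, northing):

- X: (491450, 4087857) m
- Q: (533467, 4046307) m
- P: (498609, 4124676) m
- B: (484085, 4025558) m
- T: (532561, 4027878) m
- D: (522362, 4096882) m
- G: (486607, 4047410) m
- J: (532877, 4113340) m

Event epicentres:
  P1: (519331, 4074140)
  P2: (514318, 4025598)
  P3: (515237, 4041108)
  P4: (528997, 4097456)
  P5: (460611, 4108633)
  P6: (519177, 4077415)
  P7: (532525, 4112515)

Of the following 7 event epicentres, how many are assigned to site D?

3

P1 → D
P2 → T
P3 → Q
P4 → D
P5 → X
P6 → D
P7 → J
3 of the 7 go to D.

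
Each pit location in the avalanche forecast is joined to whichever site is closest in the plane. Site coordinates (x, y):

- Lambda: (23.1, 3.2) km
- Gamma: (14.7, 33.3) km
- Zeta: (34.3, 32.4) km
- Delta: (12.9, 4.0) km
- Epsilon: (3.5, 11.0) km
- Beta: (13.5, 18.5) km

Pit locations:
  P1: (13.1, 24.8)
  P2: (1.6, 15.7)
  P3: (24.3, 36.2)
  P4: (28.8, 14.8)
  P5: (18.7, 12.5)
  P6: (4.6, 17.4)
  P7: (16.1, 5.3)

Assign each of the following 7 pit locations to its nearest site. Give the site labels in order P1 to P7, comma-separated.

P1 → Beta (d²=39.85)
P2 → Epsilon (d²=25.70)
P3 → Gamma (d²=100.57)
P4 → Lambda (d²=167.05)
P5 → Beta (d²=63.04)
P6 → Epsilon (d²=42.17)
P7 → Delta (d²=11.93)

Beta, Epsilon, Gamma, Lambda, Beta, Epsilon, Delta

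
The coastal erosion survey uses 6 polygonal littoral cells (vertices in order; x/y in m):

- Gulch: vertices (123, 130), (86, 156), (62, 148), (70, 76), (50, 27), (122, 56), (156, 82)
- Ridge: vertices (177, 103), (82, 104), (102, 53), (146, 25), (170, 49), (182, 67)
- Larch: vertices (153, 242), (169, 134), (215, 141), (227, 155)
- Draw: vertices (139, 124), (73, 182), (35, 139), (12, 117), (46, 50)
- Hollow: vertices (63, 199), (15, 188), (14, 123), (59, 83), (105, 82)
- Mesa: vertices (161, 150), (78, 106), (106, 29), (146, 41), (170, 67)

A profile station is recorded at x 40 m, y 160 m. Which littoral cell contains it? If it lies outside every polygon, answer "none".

Cast a ray rightward from (40, 160). For each polygon, the edges (by vertex number in listed order) whose endpoints lie on opposite sides of y = 160, where each meets that height, and whether that is right or left of the point:
Gulch: no edge straddles that height → 0 crossings.
Ridge: no edge straddles that height → 0 crossings.
Larch: 1–2 at x≈165.1 (right), 4–1 at x≈222.7 (right) → 2 crossings.
Draw: 1–2 at x≈98.0 (right), 2–3 at x≈53.6 (right) → 2 crossings.
Hollow: 2–3 at x≈14.6 (left), 5–1 at x≈77.0 (right) → 1 crossing.
Mesa: no edge straddles that height → 0 crossings.
Only Hollow has an odd count, so the point is inside Hollow.

Hollow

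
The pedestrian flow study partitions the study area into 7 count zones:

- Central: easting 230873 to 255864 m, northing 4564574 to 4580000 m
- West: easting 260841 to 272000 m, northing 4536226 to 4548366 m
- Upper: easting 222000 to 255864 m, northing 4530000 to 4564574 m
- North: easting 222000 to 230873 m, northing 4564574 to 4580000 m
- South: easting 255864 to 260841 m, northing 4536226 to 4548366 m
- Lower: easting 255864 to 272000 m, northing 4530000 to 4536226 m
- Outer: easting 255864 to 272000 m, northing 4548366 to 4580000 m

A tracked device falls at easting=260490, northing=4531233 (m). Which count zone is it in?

Lower

The point has easting = 260490 and northing = 4531233.
Only Lower satisfies 255864 ≤ easting ≤ 272000 and 4530000 ≤ northing ≤ 4536226.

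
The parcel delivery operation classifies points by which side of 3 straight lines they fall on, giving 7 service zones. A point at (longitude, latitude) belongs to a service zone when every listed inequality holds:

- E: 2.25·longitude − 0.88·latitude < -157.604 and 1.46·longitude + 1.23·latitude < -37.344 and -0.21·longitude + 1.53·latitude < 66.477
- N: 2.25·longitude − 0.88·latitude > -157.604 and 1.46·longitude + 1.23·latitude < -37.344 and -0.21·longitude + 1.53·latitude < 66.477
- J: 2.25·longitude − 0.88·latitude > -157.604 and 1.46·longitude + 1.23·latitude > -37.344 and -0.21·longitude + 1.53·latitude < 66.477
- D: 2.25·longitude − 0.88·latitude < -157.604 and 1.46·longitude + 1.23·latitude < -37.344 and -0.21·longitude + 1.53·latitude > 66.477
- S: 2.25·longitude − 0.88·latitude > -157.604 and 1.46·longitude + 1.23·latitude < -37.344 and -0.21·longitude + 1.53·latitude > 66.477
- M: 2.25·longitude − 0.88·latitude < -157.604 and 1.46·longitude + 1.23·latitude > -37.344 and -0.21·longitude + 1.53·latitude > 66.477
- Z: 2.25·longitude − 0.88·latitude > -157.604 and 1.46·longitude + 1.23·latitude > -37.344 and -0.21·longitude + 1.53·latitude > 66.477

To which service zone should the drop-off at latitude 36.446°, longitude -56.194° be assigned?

M

2.25·-56.194 − 0.88·36.446 = -158.509, which is < -157.604
1.46·-56.194 + 1.23·36.446 = -37.215, which is > -37.344
-0.21·-56.194 + 1.53·36.446 = 67.563, which is > 66.477
This sign pattern matches M.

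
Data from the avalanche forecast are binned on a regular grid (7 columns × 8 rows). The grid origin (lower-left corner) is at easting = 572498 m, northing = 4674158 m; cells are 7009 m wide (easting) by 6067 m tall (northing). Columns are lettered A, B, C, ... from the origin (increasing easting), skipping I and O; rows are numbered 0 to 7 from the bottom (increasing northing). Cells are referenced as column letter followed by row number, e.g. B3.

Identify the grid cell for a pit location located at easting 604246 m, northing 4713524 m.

E6

Column index: ⌊(604246 − 572498) / 7009⌋ = ⌊4.530⌋ = 4 → column E
Row offset from origin: ⌊(4713524 − 4674158) / 6067⌋ = ⌊6.489⌋ = 6 → row 6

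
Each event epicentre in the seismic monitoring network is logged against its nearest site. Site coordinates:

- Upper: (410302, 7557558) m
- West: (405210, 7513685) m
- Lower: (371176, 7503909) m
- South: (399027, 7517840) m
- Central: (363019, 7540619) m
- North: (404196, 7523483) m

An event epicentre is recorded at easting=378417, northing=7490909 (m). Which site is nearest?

Lower

Squared distances to each site:
Upper: 5458742426.000; West: 1236611025.000; Lower: 221432081.000; South: 1150050861.000; Central: 2708182504.000; North: 1725622317.000.
Minimum at Lower.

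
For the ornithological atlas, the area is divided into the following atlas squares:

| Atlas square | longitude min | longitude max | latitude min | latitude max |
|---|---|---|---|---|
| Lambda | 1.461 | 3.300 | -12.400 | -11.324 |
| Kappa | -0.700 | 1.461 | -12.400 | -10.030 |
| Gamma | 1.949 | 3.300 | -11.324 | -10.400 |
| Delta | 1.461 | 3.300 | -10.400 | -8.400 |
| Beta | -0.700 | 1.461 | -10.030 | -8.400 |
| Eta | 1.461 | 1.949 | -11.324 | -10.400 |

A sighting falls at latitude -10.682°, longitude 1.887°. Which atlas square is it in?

The point has longitude = 1.887 and latitude = -10.682.
Only Eta satisfies 1.461 ≤ longitude ≤ 1.949 and -11.324 ≤ latitude ≤ -10.400.

Eta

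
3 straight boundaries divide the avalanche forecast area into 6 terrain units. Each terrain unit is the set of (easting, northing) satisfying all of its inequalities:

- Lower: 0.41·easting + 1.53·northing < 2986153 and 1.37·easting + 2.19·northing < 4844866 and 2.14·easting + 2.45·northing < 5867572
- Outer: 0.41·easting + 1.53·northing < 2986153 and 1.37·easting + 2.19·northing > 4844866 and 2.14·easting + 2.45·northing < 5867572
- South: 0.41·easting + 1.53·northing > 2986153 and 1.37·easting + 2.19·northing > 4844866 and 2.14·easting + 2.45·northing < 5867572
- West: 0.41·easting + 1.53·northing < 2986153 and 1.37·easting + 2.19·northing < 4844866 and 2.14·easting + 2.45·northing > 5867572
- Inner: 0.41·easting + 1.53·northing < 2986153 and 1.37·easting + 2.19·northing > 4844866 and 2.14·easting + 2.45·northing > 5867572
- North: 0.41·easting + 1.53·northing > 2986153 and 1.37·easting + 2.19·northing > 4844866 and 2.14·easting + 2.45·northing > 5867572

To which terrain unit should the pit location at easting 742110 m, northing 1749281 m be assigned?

0.41·742110 + 1.53·1749281 = 2980665.030, which is < 2986153
1.37·742110 + 2.19·1749281 = 4847616.090, which is > 4844866
2.14·742110 + 2.45·1749281 = 5873853.850, which is > 5867572
This sign pattern matches Inner.

Inner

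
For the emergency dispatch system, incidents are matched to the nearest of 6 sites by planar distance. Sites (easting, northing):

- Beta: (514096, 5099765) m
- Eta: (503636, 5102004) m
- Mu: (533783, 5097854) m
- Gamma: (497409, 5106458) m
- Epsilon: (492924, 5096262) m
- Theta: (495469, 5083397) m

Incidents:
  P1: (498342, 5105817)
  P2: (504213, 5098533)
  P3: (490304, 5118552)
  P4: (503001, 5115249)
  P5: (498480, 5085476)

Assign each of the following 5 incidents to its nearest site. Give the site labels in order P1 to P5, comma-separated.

P1 → Gamma (d²=1281370.00)
P2 → Eta (d²=12380770.00)
P3 → Gamma (d²=196745861.00)
P4 → Gamma (d²=108552145.00)
P5 → Theta (d²=13388362.00)

Gamma, Eta, Gamma, Gamma, Theta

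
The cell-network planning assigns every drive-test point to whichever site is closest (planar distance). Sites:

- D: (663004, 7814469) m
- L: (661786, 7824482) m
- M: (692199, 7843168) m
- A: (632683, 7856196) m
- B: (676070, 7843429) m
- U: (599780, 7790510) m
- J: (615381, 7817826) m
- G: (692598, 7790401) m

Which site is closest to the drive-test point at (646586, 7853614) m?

A

Squared distances to each site:
D: 1801881749.000; L: 1079713424.000; M: 2189664685.000; A: 199960133.000; B: 973040481.000; U: 6172916452.000; J: 2254532969.000; G: 6112987513.000.
Minimum at A.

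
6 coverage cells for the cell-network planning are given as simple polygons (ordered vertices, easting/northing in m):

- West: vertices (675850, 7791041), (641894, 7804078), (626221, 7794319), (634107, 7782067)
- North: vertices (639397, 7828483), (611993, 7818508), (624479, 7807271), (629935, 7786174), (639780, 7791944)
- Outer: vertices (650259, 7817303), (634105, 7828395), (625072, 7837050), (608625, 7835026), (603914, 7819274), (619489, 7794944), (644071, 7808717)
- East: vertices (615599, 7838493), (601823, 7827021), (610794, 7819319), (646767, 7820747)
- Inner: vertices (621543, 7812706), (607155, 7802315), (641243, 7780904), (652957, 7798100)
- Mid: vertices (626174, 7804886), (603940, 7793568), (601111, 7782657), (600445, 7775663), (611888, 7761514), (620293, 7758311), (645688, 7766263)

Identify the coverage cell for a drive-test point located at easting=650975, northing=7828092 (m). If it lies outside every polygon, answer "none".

none

Cast a ray rightward from (650975, 7828092). For each polygon, the edges (by vertex number in listed order) whose endpoints lie on opposite sides of northing = 7828092, where each meets that height, and whether that is right or left of the point:
West: no edge straddles that height → 0 crossings.
North: 1–2 at easting≈638322.8 (left), 5–1 at easting≈639401.1 (left) → 0 crossings.
Outer: 1–2 at easting≈634546.3 (left), 4–5 at easting≈606551.2 (left) → 0 crossings.
East: 1–2 at easting≈603109.1 (left), 4–1 at easting≈633866.7 (left) → 0 crossings.
Inner: no edge straddles that height → 0 crossings.
Mid: no edge straddles that height → 0 crossings.
All counts are even, so the point lies outside every listed polygon.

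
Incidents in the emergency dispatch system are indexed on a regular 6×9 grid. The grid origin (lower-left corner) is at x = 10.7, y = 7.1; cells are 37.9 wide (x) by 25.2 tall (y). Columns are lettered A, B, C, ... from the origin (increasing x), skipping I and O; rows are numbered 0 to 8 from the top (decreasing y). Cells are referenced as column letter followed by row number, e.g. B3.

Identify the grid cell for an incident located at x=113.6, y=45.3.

Column index: ⌊(113.6 − 10.7) / 37.9⌋ = ⌊2.715⌋ = 2 → column C
Row offset from origin: ⌊(45.3 − 7.1) / 25.2⌋ = ⌊1.516⌋ = 1 → row 7 (counted from top)

C7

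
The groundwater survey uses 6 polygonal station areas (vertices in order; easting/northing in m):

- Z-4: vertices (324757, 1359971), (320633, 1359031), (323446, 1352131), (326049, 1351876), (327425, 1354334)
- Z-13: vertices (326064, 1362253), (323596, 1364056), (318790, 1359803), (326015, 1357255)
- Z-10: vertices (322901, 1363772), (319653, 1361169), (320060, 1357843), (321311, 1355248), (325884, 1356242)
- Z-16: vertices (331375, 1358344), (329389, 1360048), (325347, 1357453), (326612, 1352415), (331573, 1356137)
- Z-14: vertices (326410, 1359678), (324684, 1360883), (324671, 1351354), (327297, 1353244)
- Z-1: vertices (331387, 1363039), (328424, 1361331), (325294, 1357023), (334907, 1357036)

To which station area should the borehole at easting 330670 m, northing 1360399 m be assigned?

Z-1

Cast a ray rightward from (330670, 1360399). For each polygon, the edges (by vertex number in listed order) whose endpoints lie on opposite sides of northing = 1360399, where each meets that height, and whether that is right or left of the point:
Z-4: no edge straddles that height → 0 crossings.
Z-13: 2–3 at easting≈319463.5 (left), 4–1 at easting≈326045.8 (left) → 0 crossings.
Z-10: 2–3 at easting≈319747.2 (left), 5–1 at easting≈324237.2 (left) → 0 crossings.
Z-16: no edge straddles that height → 0 crossings.
Z-14: 1–2 at easting≈325377.3 (left), 2–3 at easting≈324683.3 (left) → 0 crossings.
Z-1: 2–3 at easting≈327746.9 (left), 4–1 at easting≈332935.0 (right) → 1 crossing.
Only Z-1 has an odd count, so the point is inside Z-1.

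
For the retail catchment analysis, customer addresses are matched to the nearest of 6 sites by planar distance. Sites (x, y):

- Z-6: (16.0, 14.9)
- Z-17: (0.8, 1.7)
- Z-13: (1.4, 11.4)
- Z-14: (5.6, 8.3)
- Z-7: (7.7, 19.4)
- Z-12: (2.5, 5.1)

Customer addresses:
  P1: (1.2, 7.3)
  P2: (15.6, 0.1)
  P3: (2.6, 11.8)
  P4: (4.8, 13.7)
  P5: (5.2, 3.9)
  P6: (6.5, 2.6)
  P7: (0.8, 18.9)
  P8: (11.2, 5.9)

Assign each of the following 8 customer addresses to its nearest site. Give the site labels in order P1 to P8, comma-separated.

Z-12, Z-14, Z-13, Z-13, Z-12, Z-12, Z-7, Z-14

P1 → Z-12 (d²=6.53)
P2 → Z-14 (d²=167.24)
P3 → Z-13 (d²=1.60)
P4 → Z-13 (d²=16.85)
P5 → Z-12 (d²=8.73)
P6 → Z-12 (d²=22.25)
P7 → Z-7 (d²=47.86)
P8 → Z-14 (d²=37.12)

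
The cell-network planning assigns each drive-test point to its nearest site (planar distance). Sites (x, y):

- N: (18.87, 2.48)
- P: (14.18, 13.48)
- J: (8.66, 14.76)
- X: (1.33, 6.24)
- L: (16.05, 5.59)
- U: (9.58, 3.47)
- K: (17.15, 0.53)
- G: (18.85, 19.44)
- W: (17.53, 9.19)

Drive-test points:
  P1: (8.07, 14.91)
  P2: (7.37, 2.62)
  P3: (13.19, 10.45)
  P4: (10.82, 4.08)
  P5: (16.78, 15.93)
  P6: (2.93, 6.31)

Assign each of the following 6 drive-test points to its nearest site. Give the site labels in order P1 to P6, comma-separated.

P1 → J (d²=0.37)
P2 → U (d²=5.61)
P3 → P (d²=10.16)
P4 → U (d²=1.91)
P5 → P (d²=12.76)
P6 → X (d²=2.56)

J, U, P, U, P, X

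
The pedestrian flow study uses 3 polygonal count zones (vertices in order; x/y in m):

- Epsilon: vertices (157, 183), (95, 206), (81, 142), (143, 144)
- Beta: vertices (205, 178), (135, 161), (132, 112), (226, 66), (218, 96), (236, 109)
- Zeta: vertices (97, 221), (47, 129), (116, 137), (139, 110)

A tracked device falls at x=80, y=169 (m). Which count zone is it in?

Cast a ray rightward from (80, 169). For each polygon, the edges (by vertex number in listed order) whose endpoints lie on opposite sides of y = 169, where each meets that height, and whether that is right or left of the point:
Epsilon: 2–3 at x≈86.9 (right), 4–1 at x≈152.0 (right) → 2 crossings.
Beta: 1–2 at x≈167.9 (right), 6–1 at x≈209.0 (right) → 2 crossings.
Zeta: 1–2 at x≈68.7 (left), 4–1 at x≈116.7 (right) → 1 crossing.
Only Zeta has an odd count, so the point is inside Zeta.

Zeta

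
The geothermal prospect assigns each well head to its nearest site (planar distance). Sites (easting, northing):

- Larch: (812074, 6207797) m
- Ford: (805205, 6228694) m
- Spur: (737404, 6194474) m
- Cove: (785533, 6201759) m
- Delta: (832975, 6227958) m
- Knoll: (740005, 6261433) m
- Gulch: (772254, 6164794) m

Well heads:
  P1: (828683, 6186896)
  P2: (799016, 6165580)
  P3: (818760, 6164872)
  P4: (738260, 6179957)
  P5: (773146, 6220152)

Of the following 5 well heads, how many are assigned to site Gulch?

1

P1 → Larch
P2 → Gulch
P3 → Larch
P4 → Spur
P5 → Cove
1 of the 5 goes to Gulch.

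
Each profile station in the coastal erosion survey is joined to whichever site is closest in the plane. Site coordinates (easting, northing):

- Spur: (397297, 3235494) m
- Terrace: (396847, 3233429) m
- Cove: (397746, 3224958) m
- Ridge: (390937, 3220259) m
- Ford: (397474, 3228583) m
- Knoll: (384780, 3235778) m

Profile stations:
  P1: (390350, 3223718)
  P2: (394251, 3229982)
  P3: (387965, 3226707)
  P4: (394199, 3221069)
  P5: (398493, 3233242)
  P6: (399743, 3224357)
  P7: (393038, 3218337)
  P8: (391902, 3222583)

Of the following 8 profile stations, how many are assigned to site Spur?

0

P1 → Ridge
P2 → Ford
P3 → Ridge
P4 → Ridge
P5 → Terrace
P6 → Cove
P7 → Ridge
P8 → Ridge
0 of the 8 go to Spur.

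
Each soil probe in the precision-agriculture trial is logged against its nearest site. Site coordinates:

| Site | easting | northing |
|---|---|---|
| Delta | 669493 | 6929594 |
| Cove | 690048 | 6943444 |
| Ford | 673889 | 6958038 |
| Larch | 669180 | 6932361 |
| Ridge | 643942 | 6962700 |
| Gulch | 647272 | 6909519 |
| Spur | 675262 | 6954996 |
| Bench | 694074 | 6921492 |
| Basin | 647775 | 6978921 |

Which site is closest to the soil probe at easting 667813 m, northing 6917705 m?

Squared distances to each site:
Delta: 144170721.000; Cove: 1156891346.000; Ford: 1663668665.000; Larch: 216667025.000; Ridge: 2594374666.000; Gulch: 488943277.000; Spur: 1446106282.000; Bench: 703981490.000; Basin: 4148920100.000.
Minimum at Delta.

Delta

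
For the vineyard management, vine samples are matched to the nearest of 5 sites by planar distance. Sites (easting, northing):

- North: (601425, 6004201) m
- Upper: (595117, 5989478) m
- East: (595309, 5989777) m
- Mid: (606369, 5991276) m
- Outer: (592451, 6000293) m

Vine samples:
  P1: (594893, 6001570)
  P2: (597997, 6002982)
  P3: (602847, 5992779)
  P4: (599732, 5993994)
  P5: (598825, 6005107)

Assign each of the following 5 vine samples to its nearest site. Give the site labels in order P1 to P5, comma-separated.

Outer, North, Mid, East, North

P1 → Outer (d²=7594093.00)
P2 → North (d²=13237145.00)
P3 → Mid (d²=14663493.00)
P4 → East (d²=37346018.00)
P5 → North (d²=7580836.00)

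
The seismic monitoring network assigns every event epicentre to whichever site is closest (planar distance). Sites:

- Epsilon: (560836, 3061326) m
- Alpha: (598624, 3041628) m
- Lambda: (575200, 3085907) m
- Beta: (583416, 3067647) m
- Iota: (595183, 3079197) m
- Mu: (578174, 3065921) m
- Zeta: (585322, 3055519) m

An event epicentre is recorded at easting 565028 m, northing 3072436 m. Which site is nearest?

Epsilon

Squared distances to each site:
Epsilon: 141004964.000; Alpha: 2077824080.000; Lambda: 284937425.000; Beta: 361053065.000; Iota: 955035146.000; Mu: 215262541.000; Zeta: 698031325.000.
Minimum at Epsilon.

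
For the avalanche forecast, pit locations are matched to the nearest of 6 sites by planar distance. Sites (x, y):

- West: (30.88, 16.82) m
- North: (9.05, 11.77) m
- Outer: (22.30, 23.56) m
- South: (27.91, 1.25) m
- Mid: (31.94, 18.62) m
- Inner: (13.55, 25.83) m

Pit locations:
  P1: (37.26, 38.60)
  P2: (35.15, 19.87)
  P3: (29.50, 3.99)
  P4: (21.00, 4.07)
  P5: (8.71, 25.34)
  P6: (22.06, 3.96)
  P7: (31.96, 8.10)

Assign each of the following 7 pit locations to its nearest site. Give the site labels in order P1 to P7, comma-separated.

P1 → Mid (d²=427.50)
P2 → Mid (d²=11.87)
P3 → South (d²=10.04)
P4 → South (d²=55.70)
P5 → Inner (d²=23.67)
P6 → South (d²=41.57)
P7 → South (d²=63.33)

Mid, Mid, South, South, Inner, South, South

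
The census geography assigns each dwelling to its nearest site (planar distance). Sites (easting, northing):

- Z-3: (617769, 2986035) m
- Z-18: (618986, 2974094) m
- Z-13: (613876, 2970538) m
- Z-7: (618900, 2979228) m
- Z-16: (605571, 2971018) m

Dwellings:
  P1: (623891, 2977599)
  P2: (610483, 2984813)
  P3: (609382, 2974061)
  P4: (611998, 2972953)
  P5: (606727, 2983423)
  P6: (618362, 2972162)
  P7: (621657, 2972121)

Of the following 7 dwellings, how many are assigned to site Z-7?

1

P1 → Z-7
P2 → Z-3
P3 → Z-16
P4 → Z-13
P5 → Z-3
P6 → Z-18
P7 → Z-18
1 of the 7 goes to Z-7.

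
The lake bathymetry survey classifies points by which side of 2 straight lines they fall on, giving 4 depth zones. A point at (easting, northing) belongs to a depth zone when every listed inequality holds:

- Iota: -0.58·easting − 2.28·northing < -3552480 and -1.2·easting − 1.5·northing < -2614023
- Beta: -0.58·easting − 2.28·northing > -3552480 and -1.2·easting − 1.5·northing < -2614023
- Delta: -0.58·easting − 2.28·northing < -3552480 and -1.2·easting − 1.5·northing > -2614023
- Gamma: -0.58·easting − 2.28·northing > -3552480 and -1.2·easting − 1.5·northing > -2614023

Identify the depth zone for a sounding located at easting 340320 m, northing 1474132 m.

Iota

-0.58·340320 − 2.28·1474132 = -3558406.560, which is < -3552480
-1.2·340320 − 1.5·1474132 = -2619582.000, which is < -2614023
This sign pattern matches Iota.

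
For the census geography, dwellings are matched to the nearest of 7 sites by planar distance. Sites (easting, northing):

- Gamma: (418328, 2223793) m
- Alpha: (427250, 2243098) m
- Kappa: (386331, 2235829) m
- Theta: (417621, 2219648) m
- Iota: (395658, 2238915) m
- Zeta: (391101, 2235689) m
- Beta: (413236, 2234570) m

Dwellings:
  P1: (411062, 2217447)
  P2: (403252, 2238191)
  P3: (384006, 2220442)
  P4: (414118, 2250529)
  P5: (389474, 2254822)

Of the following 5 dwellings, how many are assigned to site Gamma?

P1 → Theta
P2 → Iota
P3 → Kappa
P4 → Alpha
P5 → Iota
0 of the 5 go to Gamma.

0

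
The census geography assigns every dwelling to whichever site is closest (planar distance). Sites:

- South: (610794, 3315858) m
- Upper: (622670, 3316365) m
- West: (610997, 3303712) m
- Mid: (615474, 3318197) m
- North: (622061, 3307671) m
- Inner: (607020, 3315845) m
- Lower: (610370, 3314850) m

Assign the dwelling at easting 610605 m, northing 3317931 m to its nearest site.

South

Squared distances to each site:
South: 4333050.000; Upper: 148016581.000; West: 202333625.000; Mid: 23777917.000; North: 236507536.000; Inner: 17203621.000; Lower: 9547786.000.
Minimum at South.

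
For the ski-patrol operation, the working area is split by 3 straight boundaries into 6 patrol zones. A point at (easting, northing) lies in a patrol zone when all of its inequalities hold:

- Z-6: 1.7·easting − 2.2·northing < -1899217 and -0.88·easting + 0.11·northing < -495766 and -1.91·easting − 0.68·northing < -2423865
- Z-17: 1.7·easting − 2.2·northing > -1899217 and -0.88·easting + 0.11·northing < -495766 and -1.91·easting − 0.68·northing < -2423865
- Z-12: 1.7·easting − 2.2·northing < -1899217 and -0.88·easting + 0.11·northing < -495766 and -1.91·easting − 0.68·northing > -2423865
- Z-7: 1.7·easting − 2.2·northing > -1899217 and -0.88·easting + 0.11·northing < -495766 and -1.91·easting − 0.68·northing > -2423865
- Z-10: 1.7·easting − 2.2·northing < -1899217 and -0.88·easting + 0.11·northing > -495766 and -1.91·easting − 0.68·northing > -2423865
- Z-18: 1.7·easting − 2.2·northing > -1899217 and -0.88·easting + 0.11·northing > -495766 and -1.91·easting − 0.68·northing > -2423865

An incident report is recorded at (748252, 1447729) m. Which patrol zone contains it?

1.7·748252 − 2.2·1447729 = -1912975.400, which is < -1899217
-0.88·748252 + 0.11·1447729 = -499211.570, which is < -495766
-1.91·748252 − 0.68·1447729 = -2413617.040, which is > -2423865
This sign pattern matches Z-12.

Z-12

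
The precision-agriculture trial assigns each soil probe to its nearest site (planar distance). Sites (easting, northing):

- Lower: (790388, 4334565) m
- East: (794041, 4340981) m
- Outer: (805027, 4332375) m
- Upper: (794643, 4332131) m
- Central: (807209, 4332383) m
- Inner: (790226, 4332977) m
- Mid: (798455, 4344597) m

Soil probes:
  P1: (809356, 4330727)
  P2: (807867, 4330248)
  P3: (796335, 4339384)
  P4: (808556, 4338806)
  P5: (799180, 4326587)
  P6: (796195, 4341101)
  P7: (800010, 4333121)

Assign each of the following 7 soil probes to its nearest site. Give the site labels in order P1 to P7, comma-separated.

P1 → Central (d²=7351945.00)
P2 → Central (d²=4991189.00)
P3 → East (d²=7812845.00)
P4 → Central (d²=43069338.00)
P5 → Upper (d²=51320305.00)
P6 → East (d²=4654116.00)
P7 → Outer (d²=25726805.00)

Central, Central, East, Central, Upper, East, Outer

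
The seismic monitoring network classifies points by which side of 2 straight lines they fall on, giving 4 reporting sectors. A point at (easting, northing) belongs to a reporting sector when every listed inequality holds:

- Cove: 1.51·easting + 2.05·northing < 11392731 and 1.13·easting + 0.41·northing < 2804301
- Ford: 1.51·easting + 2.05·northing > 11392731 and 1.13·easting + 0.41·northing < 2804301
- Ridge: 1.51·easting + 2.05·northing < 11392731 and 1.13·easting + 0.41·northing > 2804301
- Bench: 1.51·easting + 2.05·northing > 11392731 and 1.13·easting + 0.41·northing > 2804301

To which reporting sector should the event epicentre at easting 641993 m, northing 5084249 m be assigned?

Ridge

1.51·641993 + 2.05·5084249 = 11392119.880, which is < 11392731
1.13·641993 + 0.41·5084249 = 2809994.180, which is > 2804301
This sign pattern matches Ridge.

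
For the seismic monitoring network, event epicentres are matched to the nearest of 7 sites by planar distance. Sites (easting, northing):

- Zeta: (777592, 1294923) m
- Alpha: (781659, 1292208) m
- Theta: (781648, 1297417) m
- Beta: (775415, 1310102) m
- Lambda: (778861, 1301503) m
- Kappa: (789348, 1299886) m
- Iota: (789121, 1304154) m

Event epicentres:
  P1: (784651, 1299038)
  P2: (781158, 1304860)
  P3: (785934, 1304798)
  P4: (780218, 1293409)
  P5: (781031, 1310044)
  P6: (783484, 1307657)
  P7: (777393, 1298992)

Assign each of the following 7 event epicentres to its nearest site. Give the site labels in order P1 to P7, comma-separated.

Theta, Lambda, Iota, Alpha, Beta, Iota, Lambda

P1 → Theta (d²=11645650.00)
P2 → Lambda (d²=16545658.00)
P3 → Iota (d²=10571705.00)
P4 → Alpha (d²=3518882.00)
P5 → Beta (d²=31542820.00)
P6 → Iota (d²=44046778.00)
P7 → Lambda (d²=8460145.00)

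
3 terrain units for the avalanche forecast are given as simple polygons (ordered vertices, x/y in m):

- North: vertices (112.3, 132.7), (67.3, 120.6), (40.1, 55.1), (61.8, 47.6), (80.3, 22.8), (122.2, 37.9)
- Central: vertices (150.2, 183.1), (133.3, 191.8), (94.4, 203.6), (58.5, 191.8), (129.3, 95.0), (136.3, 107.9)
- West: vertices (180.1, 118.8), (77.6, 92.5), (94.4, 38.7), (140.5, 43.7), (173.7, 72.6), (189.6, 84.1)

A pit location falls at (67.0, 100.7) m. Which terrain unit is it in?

North

Cast a ray rightward from (67.0, 100.7). For each polygon, the edges (by vertex number in listed order) whose endpoints lie on opposite sides of y = 100.7, where each meets that height, and whether that is right or left of the point:
North: 2–3 at x≈59.04 (left), 6–1 at x≈115.64 (right) → 1 crossing.
Central: 4–5 at x≈125.13 (right), 5–6 at x≈132.39 (right) → 2 crossings.
West: 1–2 at x≈109.56 (right), 6–1 at x≈185.06 (right) → 2 crossings.
Only North has an odd count, so the point is inside North.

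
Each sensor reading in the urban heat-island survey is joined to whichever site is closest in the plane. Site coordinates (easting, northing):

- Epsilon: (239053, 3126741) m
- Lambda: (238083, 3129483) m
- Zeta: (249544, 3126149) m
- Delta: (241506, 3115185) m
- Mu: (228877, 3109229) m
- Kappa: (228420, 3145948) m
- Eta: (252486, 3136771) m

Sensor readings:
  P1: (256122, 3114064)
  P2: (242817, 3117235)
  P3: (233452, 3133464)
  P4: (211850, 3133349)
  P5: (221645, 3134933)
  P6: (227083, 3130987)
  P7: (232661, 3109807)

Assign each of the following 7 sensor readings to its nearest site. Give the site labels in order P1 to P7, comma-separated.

Zeta, Delta, Lambda, Kappa, Kappa, Lambda, Mu

P1 → Zeta (d²=189317309.00)
P2 → Delta (d²=5921221.00)
P3 → Lambda (d²=37294522.00)
P4 → Kappa (d²=433299701.00)
P5 → Kappa (d²=167230850.00)
P6 → Lambda (d²=123262016.00)
P7 → Mu (d²=14652740.00)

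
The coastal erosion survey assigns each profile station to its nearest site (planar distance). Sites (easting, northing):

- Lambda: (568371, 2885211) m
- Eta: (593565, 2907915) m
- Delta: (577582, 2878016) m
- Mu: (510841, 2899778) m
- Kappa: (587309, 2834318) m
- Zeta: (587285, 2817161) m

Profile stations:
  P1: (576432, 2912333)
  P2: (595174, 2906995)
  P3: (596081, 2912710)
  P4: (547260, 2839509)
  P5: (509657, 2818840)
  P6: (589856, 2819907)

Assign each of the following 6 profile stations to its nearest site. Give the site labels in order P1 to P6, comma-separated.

Eta, Eta, Eta, Kappa, Zeta, Zeta

P1 → Eta (d²=313058413.00)
P2 → Eta (d²=3435281.00)
P3 → Eta (d²=29322281.00)
P4 → Kappa (d²=1630868882.00)
P5 → Zeta (d²=6028925425.00)
P6 → Zeta (d²=14150557.00)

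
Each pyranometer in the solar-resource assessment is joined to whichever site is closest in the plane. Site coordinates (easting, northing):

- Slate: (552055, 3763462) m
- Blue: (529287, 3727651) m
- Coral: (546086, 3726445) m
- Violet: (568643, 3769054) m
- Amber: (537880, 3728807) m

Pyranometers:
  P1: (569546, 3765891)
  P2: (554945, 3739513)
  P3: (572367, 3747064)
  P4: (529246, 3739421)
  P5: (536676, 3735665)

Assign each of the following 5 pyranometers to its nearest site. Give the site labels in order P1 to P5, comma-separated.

P1 → Violet (d²=10819978.00)
P2 → Coral (d²=249254505.00)
P3 → Violet (d²=497428276.00)
P4 → Blue (d²=138534581.00)
P5 → Amber (d²=48481780.00)

Violet, Coral, Violet, Blue, Amber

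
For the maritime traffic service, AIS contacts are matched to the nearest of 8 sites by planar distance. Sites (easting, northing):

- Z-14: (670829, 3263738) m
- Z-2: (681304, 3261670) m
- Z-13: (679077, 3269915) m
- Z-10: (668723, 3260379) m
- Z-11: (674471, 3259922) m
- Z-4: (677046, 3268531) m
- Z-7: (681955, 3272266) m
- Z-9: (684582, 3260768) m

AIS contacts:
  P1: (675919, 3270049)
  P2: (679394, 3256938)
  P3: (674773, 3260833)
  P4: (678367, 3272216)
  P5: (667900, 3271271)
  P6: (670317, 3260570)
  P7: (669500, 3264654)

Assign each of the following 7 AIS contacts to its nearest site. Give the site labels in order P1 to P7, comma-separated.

Z-4, Z-2, Z-11, Z-13, Z-14, Z-10, Z-14

P1 → Z-4 (d²=3574453.00)
P2 → Z-2 (d²=26039924.00)
P3 → Z-11 (d²=921125.00)
P4 → Z-13 (d²=5798701.00)
P5 → Z-14 (d²=65325130.00)
P6 → Z-10 (d²=2577317.00)
P7 → Z-14 (d²=2605297.00)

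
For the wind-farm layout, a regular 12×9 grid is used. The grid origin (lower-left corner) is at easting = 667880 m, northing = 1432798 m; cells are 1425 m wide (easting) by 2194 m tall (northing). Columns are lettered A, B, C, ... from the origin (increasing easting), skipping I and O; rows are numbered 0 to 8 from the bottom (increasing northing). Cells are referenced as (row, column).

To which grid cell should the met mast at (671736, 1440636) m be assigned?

Column index: ⌊(671736 − 667880) / 1425⌋ = ⌊2.706⌋ = 2 → column C
Row offset from origin: ⌊(1440636 − 1432798) / 2194⌋ = ⌊3.572⌋ = 3 → row 3

(3, C)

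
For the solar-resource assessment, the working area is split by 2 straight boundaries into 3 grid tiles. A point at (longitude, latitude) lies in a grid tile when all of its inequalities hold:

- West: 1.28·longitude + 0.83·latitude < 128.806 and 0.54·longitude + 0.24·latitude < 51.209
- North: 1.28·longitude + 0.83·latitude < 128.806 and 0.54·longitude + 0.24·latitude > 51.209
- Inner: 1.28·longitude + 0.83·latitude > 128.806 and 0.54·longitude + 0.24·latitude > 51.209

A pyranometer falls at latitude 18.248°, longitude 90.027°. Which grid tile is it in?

Inner

1.28·90.027 + 0.83·18.248 = 130.380, which is > 128.806
0.54·90.027 + 0.24·18.248 = 52.994, which is > 51.209
This sign pattern matches Inner.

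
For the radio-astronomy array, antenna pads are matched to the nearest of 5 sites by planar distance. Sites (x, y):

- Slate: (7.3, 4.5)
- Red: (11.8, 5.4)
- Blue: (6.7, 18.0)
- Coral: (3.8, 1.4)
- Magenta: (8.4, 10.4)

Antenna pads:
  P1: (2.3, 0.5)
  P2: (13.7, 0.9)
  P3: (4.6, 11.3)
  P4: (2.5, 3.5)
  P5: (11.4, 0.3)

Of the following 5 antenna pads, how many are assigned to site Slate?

P1 → Coral
P2 → Red
P3 → Magenta
P4 → Coral
P5 → Red
0 of the 5 go to Slate.

0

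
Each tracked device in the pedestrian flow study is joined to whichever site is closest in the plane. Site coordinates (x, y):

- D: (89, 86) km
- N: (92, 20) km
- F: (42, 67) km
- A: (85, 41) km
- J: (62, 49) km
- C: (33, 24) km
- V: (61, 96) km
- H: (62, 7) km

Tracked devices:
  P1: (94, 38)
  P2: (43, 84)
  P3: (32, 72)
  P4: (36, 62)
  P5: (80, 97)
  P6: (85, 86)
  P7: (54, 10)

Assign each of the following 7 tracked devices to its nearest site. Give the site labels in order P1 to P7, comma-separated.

A, F, F, F, D, D, H

P1 → A (d²=90.00)
P2 → F (d²=290.00)
P3 → F (d²=125.00)
P4 → F (d²=61.00)
P5 → D (d²=202.00)
P6 → D (d²=16.00)
P7 → H (d²=73.00)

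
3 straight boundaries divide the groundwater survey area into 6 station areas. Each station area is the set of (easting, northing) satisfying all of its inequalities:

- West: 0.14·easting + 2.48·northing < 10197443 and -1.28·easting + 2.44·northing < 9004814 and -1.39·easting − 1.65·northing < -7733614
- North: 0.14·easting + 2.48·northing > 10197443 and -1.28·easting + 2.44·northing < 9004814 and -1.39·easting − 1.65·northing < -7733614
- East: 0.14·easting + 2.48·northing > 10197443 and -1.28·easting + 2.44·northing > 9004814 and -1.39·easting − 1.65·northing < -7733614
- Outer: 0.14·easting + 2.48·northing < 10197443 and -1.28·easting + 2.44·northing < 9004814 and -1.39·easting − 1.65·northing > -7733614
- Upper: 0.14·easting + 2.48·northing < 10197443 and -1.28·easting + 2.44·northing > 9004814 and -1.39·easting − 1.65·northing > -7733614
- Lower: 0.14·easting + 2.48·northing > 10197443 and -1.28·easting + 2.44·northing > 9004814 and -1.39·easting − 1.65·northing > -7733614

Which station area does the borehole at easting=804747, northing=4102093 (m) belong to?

North

0.14·804747 + 2.48·4102093 = 10285855.220, which is > 10197443
-1.28·804747 + 2.44·4102093 = 8979030.760, which is < 9004814
-1.39·804747 − 1.65·4102093 = -7887051.780, which is < -7733614
This sign pattern matches North.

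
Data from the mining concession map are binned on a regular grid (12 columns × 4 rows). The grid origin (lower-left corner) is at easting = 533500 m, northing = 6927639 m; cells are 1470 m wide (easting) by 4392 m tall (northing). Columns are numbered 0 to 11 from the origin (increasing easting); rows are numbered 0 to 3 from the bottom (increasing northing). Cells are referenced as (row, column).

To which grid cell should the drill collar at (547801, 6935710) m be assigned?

(1, 9)

Column index: ⌊(547801 − 533500) / 1470⌋ = ⌊9.729⌋ = 9
Row offset from origin: ⌊(6935710 − 6927639) / 4392⌋ = ⌊1.838⌋ = 1 → row 1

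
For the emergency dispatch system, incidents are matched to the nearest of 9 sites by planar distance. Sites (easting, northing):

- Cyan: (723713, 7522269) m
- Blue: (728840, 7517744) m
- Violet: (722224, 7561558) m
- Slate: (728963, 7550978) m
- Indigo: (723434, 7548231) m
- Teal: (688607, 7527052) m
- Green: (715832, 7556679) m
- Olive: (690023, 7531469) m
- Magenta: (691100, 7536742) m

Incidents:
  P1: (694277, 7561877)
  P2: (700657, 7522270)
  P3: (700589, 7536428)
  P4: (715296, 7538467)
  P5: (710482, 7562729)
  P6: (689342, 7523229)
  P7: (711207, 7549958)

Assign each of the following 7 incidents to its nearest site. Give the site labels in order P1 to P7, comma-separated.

P1 → Green (d²=491637229.00)
P2 → Teal (d²=168070024.00)
P3 → Magenta (d²=90139717.00)
P4 → Indigo (d²=161562740.00)
P5 → Green (d²=65225000.00)
P6 → Teal (d²=15155554.00)
P7 → Green (d²=66562466.00)

Green, Teal, Magenta, Indigo, Green, Teal, Green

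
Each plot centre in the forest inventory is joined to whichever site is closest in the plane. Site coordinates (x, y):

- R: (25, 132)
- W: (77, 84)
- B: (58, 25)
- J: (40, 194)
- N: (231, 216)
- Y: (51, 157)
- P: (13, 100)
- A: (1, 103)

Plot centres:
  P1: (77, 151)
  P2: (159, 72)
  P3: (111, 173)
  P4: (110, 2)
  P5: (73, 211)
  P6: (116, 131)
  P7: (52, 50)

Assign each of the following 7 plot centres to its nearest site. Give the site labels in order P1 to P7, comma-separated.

P1 → Y (d²=712.00)
P2 → W (d²=6868.00)
P3 → Y (d²=3856.00)
P4 → B (d²=3233.00)
P5 → J (d²=1378.00)
P6 → W (d²=3730.00)
P7 → B (d²=661.00)

Y, W, Y, B, J, W, B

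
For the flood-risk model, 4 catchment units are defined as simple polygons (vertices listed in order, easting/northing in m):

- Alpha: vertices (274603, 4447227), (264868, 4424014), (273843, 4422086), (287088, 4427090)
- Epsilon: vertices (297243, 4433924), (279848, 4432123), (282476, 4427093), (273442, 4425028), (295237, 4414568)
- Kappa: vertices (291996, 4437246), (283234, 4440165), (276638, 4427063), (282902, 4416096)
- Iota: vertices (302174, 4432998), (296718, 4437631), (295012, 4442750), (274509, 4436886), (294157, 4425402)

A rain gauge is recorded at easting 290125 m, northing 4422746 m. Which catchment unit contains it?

Epsilon

Cast a ray rightward from (290125, 4422746). For each polygon, the edges (by vertex number in listed order) whose endpoints lie on opposite sides of northing = 4422746, where each meets that height, and whether that is right or left of the point:
Alpha: 2–3 at easting≈270770.6 (left), 3–4 at easting≈275589.9 (left) → 0 crossings.
Epsilon: 4–5 at easting≈278196.9 (left), 5–1 at easting≈296084.5 (right) → 1 crossing.
Kappa: 3–4 at easting≈279103.7 (left), 4–1 at easting≈285761.3 (left) → 0 crossings.
Iota: no edge straddles that height → 0 crossings.
Only Epsilon has an odd count, so the point is inside Epsilon.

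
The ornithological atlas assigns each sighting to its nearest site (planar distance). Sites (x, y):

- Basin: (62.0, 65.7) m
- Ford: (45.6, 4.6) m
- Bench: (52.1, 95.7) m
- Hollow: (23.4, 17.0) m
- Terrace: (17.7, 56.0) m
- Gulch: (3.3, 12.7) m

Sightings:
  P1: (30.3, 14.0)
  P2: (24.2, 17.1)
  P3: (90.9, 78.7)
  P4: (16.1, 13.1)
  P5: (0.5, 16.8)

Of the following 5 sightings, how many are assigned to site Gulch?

P1 → Hollow
P2 → Hollow
P3 → Basin
P4 → Hollow
P5 → Gulch
1 of the 5 goes to Gulch.

1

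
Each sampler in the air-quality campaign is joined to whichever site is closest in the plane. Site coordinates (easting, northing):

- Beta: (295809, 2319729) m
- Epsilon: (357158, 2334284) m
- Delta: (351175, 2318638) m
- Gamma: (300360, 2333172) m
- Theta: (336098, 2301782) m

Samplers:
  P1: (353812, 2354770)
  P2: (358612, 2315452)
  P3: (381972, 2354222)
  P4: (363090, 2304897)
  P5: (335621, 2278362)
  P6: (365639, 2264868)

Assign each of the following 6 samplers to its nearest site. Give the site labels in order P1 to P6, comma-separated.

Epsilon, Delta, Epsilon, Delta, Theta, Theta

P1 → Epsilon (d²=430871912.00)
P2 → Delta (d²=65459565.00)
P3 → Epsilon (d²=1013258440.00)
P4 → Delta (d²=330782306.00)
P5 → Theta (d²=548723929.00)
P6 → Theta (d²=2235314077.00)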